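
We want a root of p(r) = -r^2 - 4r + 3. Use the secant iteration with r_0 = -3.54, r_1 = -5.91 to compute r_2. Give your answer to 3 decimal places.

p(-3.54) = 4.62840, p(-5.91) = -8.28810
r_2 = -5.91000 − (-8.28810)·(-5.91000 − (-3.54000)) / (-8.28810 − 4.62840) = -5.91000 − (19.64280)/(-12.91650) = -4.38925

-4.389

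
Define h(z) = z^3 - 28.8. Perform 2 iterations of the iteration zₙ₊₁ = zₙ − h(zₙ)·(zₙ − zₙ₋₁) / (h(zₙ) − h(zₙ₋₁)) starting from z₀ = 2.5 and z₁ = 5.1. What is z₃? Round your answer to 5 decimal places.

h(2.5) = -13.1750000, h(5.1) = 103.8510000
z₂ = 5.1000000 − 103.8510000·(5.1000000 − 2.5000000) / (103.8510000 − (-13.1750000)) = 5.1000000 − (270.0126000)/(117.0260000) = 2.7927127
h(2.7927127) = -7.0189509
z₃ = 2.7927127 − (-7.0189509)·(2.7927127 − 5.1000000) / (-7.0189509 − 103.8510000) = 2.7927127 − (16.1947360)/(-110.8699509) = 2.9387824

2.93878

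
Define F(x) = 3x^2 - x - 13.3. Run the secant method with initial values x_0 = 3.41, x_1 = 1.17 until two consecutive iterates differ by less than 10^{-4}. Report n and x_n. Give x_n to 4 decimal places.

F(3.41) = 18.174300, F(1.17) = -10.363300
x_2 = 1.170000 − (-10.363300)·(-2.240000)/(-28.537600) = 1.983446;  |Δ| = 0.813446
F(1.983446) = -3.481274
x_3 = 1.983446 − (-3.481274)·(0.813446)/(6.882026) = 2.394927;  |Δ| = 0.411482
F(2.394927) = 1.512106
x_4 = 2.394927 − 1.512106·(0.411482)/(4.993379) = 2.270322;  |Δ| = 0.124606
F(2.270322) = -0.107239
x_5 = 2.270322 − (-0.107239)·(-0.124606)/(-1.619345) = 2.278574;  |Δ| = 0.008252
F(2.278574) = -0.002880
x_6 = 2.278574 − (-0.002880)·(0.008252)/(0.104359) = 2.278801;  |Δ| = 0.000228
F(2.278801) = 0.000006
x_7 = 2.278801 − 0.000006·(0.000228)/(0.002886) = 2.278801;  |Δ| = 0.000000
|x_7 − x_6| = 0.000000 < 10^{-4}

n = 7, x_n = 2.2788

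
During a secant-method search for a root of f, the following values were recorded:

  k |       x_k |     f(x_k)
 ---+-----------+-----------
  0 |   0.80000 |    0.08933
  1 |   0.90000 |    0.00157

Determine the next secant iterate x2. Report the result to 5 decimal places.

0.90179

x2 = 0.90000 − 0.00157·(0.90000 − 0.80000) / (0.00157 − 0.08933)
   = 0.90000 − (0.0001570)/(-0.0877600) = 0.9017890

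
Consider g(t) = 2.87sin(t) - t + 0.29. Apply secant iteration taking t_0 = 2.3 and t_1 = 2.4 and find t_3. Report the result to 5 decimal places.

2.34398

g(2.3) = 0.1301740, g(2.4) = -0.1714207
t_2 = 2.4000000 − (-0.1714207)·(2.4000000 − 2.3000000) / (-0.1714207 − 0.1301740) = 2.4000000 − (-0.0171421)/(-0.3015946) = 2.3431619
g(2.3431619) = 0.0025098
t_3 = 2.3431619 − 0.0025098·(2.3431619 − 2.4000000) / (0.0025098 − (-0.1714207)) = 2.3431619 − (-0.0001427)/(0.1739304) = 2.3439821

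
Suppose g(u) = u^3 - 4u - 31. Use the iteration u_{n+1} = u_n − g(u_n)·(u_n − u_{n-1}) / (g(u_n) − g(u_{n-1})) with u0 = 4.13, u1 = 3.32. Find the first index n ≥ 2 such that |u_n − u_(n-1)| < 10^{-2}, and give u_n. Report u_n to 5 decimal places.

n = 4, u_n = 3.56354

g(4.13) = 22.9249970, g(3.32) = -7.6856320
u2 = 3.3200000 − (-7.6856320)·(-0.8100000)/(-30.6106290) = 3.5233726;  |Δ| = 0.2033726
g(3.5233726) = -1.3538001
u3 = 3.5233726 − (-1.3538001)·(0.2033726)/(6.3318319) = 3.5668554;  |Δ| = 0.0434828
g(3.5668554) = 0.1117430
u4 = 3.5668554 − 0.1117430·(0.0434828)/(1.4655430) = 3.5635399;  |Δ| = 0.0033154
|u4 − u3| = 0.0033154 < 10^{-2}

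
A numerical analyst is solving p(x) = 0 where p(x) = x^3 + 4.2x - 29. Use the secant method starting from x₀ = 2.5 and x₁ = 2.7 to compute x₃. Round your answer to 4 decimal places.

2.6204

p(2.5) = -2.875000, p(2.7) = 2.023000
x₂ = 2.700000 − 2.023000·(2.700000 − 2.500000) / (2.023000 − (-2.875000)) = 2.700000 − (0.404600)/(4.898000) = 2.617395
p(2.617395) = -0.075809
x₃ = 2.617395 − (-0.075809)·(2.617395 − 2.700000) / (-0.075809 − 2.023000) = 2.617395 − (0.006262)/(-2.098809) = 2.620379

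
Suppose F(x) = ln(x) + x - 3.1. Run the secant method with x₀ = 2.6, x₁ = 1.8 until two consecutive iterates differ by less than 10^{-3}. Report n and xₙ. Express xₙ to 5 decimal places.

n = 4, xₙ = 2.27710

F(2.6) = 0.4555114, F(1.8) = -0.7122133
x₂ = 1.8000000 − (-0.7122133)·(-0.8000000)/(-1.1677248) = 2.2879323;  |Δ| = 0.4879323
F(2.2879323) = 0.0155808
x₃ = 2.2879323 − 0.0155808·(0.4879323)/(0.7277942) = 2.2774865;  |Δ| = 0.0104458
F(2.2774865) = 0.0005590
x₄ = 2.2774865 − 0.0005590·(-0.0104458)/(-0.0150218) = 2.2770978;  |Δ| = 0.0003887
|x₄ − x₃| = 0.0003887 < 10^{-3}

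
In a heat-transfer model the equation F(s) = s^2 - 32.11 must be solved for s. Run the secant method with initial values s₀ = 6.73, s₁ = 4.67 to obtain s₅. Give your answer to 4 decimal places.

5.6666

F(6.73) = 13.182900, F(4.67) = -10.301100
s₂ = 4.670000 − (-10.301100)·(4.670000 − 6.730000) / (-10.301100 − 13.182900) = 4.670000 − (21.220266)/(-23.484000) = 5.573605
F(5.573605) = -1.044924
s₃ = 5.573605 − (-1.044924)·(5.573605 − 4.670000) / (-1.044924 − (-10.301100)) = 5.573605 − (-0.944199)/(9.256176) = 5.675613
F(5.675613) = 0.102580
s₄ = 5.675613 − 0.102580·(5.675613 − 5.573605) / (0.102580 − (-1.044924)) = 5.675613 − (0.010464)/(1.147504) = 5.666494
F(5.666494) = -0.000847
s₅ = 5.666494 − (-0.000847)·(5.666494 − 5.675613) / (-0.000847 − 0.102580) = 5.666494 − (0.000008)/(-0.103427) = 5.666569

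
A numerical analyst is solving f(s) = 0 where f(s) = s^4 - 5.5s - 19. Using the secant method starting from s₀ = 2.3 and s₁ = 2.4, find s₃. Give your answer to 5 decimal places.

f(2.3) = -3.6659000, f(2.4) = 0.9776000
s₂ = 2.4000000 − 0.9776000·(2.4000000 − 2.3000000) / (0.9776000 − (-3.6659000)) = 2.4000000 − (0.0977600)/(4.6435000) = 2.3789469
f(2.3789469) = -0.0555307
s₃ = 2.3789469 − (-0.0555307)·(2.3789469 − 2.4000000) / (-0.0555307 − 0.9776000) = 2.3789469 − (0.0011691)/(-1.0331307) = 2.3800785

2.38008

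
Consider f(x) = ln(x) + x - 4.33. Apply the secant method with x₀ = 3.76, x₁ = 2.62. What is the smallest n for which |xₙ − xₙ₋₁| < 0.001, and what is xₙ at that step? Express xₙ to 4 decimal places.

n = 4, xₙ = 3.1748

f(3.76) = 0.754419, f(2.62) = -0.746826
x₂ = 2.620000 − (-0.746826)·(-1.140000)/(-1.501245) = 3.187117;  |Δ| = 0.567117
f(3.187117) = 0.016234
x₃ = 3.187117 − 0.016234·(0.567117)/(0.763059) = 3.175052;  |Δ| = 0.012065
f(3.175052) = 0.000376
x₄ = 3.175052 − 0.000376·(-0.012065)/(-0.015858) = 3.174766;  |Δ| = 0.000286
|x₄ − x₃| = 0.000286 < 0.001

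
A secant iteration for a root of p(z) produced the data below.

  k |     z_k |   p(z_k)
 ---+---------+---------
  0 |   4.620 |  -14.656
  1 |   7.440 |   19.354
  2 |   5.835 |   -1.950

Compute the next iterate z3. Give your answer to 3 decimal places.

z3 = 5.835 − (-1.950)·(5.835 − 7.440) / (-1.950 − 19.354)
   = 5.835 − (3.12975)/(-21.30400) = 5.98191

5.982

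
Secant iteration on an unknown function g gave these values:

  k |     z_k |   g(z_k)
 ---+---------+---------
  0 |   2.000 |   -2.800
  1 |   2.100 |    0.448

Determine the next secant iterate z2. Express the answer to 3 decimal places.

z2 = 2.100 − 0.448·(2.100 − 2.000) / (0.448 − (-2.800))
   = 2.100 − (0.04480)/(3.24800) = 2.08621

2.086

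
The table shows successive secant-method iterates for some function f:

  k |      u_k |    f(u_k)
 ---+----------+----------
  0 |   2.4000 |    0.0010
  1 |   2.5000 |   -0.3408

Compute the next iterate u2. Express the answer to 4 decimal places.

2.4003

u2 = 2.5000 − (-0.3408)·(2.5000 − 2.4000) / (-0.3408 − 0.0010)
   = 2.5000 − (-0.034080)/(-0.341800) = 2.400293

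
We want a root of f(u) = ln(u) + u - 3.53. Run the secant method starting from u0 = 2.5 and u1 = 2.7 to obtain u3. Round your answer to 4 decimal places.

2.5816

f(2.5) = -0.113709, f(2.7) = 0.163252
u2 = 2.700000 − 0.163252·(2.700000 − 2.500000) / (0.163252 − (-0.113709)) = 2.700000 − (0.032650)/(0.276961) = 2.582112
f(2.582112) = 0.000720
u3 = 2.582112 − 0.000720·(2.582112 − 2.700000) / (0.000720 − 0.163252) = 2.582112 − (-0.000085)/(-0.162532) = 2.581590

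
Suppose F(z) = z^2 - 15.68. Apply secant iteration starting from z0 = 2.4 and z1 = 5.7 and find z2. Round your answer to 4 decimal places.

F(2.4) = -9.920000, F(5.7) = 16.810000
z2 = 5.700000 − 16.810000·(5.700000 − 2.400000) / (16.810000 − (-9.920000)) = 5.700000 − (55.473000)/(26.730000) = 3.624691

3.6247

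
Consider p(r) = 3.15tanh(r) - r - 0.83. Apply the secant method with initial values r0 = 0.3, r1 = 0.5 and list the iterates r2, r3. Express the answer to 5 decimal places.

p(0.3) = -0.2123653, p(0.5) = 0.1256690
r2 = 0.5000000 − 0.1256690·(0.5000000 − 0.3000000) / (0.1256690 − (-0.2123653)) = 0.5000000 − (0.0251338)/(0.3380343) = 0.4256472
p(0.4256472) = 0.0096359
r3 = 0.4256472 − 0.0096359·(0.4256472 − 0.5000000) / (0.0096359 − 0.1256690) = 0.4256472 − (-0.0007165)/(-0.1160331) = 0.4194726

0.42565, 0.41947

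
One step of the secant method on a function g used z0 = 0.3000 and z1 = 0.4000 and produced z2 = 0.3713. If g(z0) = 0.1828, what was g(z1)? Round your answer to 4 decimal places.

-0.0736

The secant line through (0.3000, 0.1828) and (0.4000, g(z1)) crosses zero at z2 = 0.3713.
So (0.3000, 0.1828), (0.4000, g(z1)), (0.3713, 0) are collinear:
g(z1) = 0.1828 · (0.4000 − 0.3713) / (0.3000 − 0.3713) = 0.1828 · (0.028700)/(-0.071300) = -0.073581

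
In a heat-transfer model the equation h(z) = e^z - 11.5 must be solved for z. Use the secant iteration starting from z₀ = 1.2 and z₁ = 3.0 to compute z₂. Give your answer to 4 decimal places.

h(1.2) = -8.179883, h(3.0) = 8.585537
z₂ = 3.000000 − 8.585537·(3.000000 − 1.200000) / (8.585537 − (-8.179883)) = 3.000000 − (15.453966)/(16.765420) = 2.078224

2.0782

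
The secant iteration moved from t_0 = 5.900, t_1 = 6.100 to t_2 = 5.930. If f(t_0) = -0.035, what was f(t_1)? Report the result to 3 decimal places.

0.198

The secant line through (5.900, -0.035) and (6.100, f(t_1)) crosses zero at t_2 = 5.930.
So (5.900, -0.035), (6.100, f(t_1)), (5.930, 0) are collinear:
f(t_1) = -0.035 · (6.100 − 5.930) / (5.900 − 5.930) = -0.035 · (0.17000)/(-0.03000) = 0.19833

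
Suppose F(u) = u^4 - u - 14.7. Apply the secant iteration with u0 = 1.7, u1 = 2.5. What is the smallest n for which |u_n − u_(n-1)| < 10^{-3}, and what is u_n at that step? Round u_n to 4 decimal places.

F(1.7) = -8.047900, F(2.5) = 21.862500
u2 = 2.500000 − 21.862500·(0.800000)/(29.910400) = 1.915254;  |Δ| = 0.584746
F(1.915254) = -3.159590
u3 = 1.915254 − (-3.159590)·(-0.584746)/(-25.022090) = 1.989091;  |Δ| = 0.073837
F(1.989091) = -1.035343
u4 = 1.989091 − (-1.035343)·(0.073837)/(2.124247) = 2.025078;  |Δ| = 0.035988
F(2.025078) = 0.092650
u5 = 2.025078 − 0.092650·(0.035988)/(1.127993) = 2.022122;  |Δ| = 0.002956
F(2.022122) = -0.002372
u6 = 2.022122 − (-0.002372)·(-0.002956)/(-0.095022) = 2.022196;  |Δ| = 0.000074
|u6 − u5| = 0.000074 < 10^{-3}

n = 6, u_n = 2.0222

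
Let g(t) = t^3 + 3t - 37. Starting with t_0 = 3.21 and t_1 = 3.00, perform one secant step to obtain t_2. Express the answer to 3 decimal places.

g(3.21) = 5.70616, g(3.00) = -1.00000
t_2 = 3.00000 − (-1.00000)·(3.00000 − 3.21000) / (-1.00000 − 5.70616) = 3.00000 − (0.21000)/(-6.70616) = 3.03131

3.031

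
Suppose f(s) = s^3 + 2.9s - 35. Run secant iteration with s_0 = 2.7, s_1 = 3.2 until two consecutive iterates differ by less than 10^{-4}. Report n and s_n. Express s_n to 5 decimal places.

f(2.7) = -7.4870000, f(3.2) = 7.0480000
s_2 = 3.2000000 − 7.0480000·(0.5000000)/(14.5350000) = 2.9575507;  |Δ| = 0.2424493
f(2.9575507) = -0.5530919
s_3 = 2.9575507 − (-0.5530919)·(-0.2424493)/(-7.6010919) = 2.9751925;  |Δ| = 0.0176418
f(2.9751925) = -0.0362205
s_4 = 2.9751925 − (-0.0362205)·(0.0176418)/(0.5168714) = 2.9764288;  |Δ| = 0.0012363
f(2.9764288) = 0.0002079
s_5 = 2.9764288 − 0.0002079·(0.0012363)/(0.0364284) = 2.9764217;  |Δ| = 0.0000071
|s_5 − s_4| = 0.0000071 < 10^{-4}

n = 5, s_n = 2.97642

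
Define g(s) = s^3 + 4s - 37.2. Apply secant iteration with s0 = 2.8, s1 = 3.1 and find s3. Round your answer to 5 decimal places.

2.94063

g(2.8) = -4.0480000, g(3.1) = 4.9910000
s2 = 3.1000000 − 4.9910000·(3.1000000 − 2.8000000) / (4.9910000 − (-4.0480000)) = 3.1000000 − (1.4973000)/(9.0390000) = 2.9343511
g(2.9343511) = -0.1966095
s3 = 2.9343511 − (-0.1966095)·(2.9343511 − 3.1000000) / (-0.1966095 − 4.9910000) = 2.9343511 − (0.0325681)/(-5.1876095) = 2.9406292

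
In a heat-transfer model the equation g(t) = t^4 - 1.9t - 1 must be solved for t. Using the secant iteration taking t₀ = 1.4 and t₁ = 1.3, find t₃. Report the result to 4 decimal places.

g(1.4) = 0.181600, g(1.3) = -0.613900
t₂ = 1.300000 − (-0.613900)·(1.300000 − 1.400000) / (-0.613900 − 0.181600) = 1.300000 − (0.061390)/(-0.795500) = 1.377172
g(1.377172) = -0.019528
t₃ = 1.377172 − (-0.019528)·(1.377172 − 1.300000) / (-0.019528 − (-0.613900)) = 1.377172 − (-0.001507)/(0.594372) = 1.379707

1.3797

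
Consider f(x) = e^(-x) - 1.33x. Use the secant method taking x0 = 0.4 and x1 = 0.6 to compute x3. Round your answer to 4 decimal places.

f(0.4) = 0.138320, f(0.6) = -0.249188
x2 = 0.600000 − (-0.249188)·(0.600000 − 0.400000) / (-0.249188 − 0.138320) = 0.600000 − (-0.049838)/(-0.387508) = 0.471389
f(0.471389) = -0.002813
x3 = 0.471389 − (-0.002813)·(0.471389 − 0.600000) / (-0.002813 − (-0.249188)) = 0.471389 − (0.000362)/(0.246375) = 0.469921

0.4699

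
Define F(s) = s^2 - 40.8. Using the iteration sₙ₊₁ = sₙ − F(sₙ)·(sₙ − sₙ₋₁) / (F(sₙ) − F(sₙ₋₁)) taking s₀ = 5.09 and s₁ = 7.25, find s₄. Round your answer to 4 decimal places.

F(5.09) = -14.891900, F(7.25) = 11.762500
s₂ = 7.250000 − 11.762500·(7.250000 − 5.090000) / (11.762500 − (-14.891900)) = 7.250000 − (25.407000)/(26.654400) = 6.296799
F(6.296799) = -1.150322
s₃ = 6.296799 − (-1.150322)·(6.296799 − 7.250000) / (-1.150322 − 11.762500) = 6.296799 − (1.096488)/(-12.912822) = 6.381714
F(6.381714) = -0.073730
s₄ = 6.381714 − (-0.073730)·(6.381714 − 6.296799) / (-0.073730 − (-1.150322)) = 6.381714 − (-0.006261)/(1.076592) = 6.387529

6.3875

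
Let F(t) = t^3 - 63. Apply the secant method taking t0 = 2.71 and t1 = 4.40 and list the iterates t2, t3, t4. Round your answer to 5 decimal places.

F(2.71) = -43.0974890, F(4.40) = 22.1840000
t2 = 4.4000000 − 22.1840000·(4.4000000 − 2.7100000) / (22.1840000 − (-43.0974890)) = 4.4000000 − (37.4909600)/(65.2814890) = 3.8257031
F(3.8257031) = -7.0069955
t3 = 3.8257031 − (-7.0069955)·(3.8257031 − 4.4000000) / (-7.0069955 − 22.1840000) = 3.8257031 − (4.0240961)/(-29.1909955) = 3.9635571
F(3.9635571) = -0.7333719
t4 = 3.9635571 − (-0.7333719)·(3.9635571 − 3.8257031) / (-0.7333719 − (-7.0069955)) = 3.9635571 − (-0.1010983)/(6.2736236) = 3.9796719

3.82570, 3.96356, 3.97967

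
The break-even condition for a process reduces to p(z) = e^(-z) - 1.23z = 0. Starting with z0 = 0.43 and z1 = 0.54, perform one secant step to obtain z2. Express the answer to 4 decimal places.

0.4959

p(0.43) = 0.121609, p(0.54) = -0.081452
z2 = 0.540000 − (-0.081452)·(0.540000 − 0.430000) / (-0.081452 − 0.121609) = 0.540000 − (-0.008960)/(-0.203061) = 0.495877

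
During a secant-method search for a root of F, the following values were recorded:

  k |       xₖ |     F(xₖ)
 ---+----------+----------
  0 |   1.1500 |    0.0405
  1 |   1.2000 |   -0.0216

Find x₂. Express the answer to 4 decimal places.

1.1826

x₂ = 1.2000 − (-0.0216)·(1.2000 − 1.1500) / (-0.0216 − 0.0405)
   = 1.2000 − (-0.001080)/(-0.062100) = 1.182609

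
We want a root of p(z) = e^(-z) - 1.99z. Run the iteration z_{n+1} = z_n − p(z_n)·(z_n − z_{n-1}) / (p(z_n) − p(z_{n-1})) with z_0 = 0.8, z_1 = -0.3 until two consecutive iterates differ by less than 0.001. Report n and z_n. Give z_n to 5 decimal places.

n = 5, z_n = 0.35304

p(0.8) = -1.1426710, p(-0.3) = 1.9468588
z_2 = -0.3000000 − 1.9468588·(-1.1000000)/(3.0895298) = 0.3931620;  |Δ| = 0.6931620
p(0.3931620) = -0.1074730
z_3 = 0.3931620 − (-0.1074730)·(0.6931620)/(-2.0543318) = 0.3568990;  |Δ| = 0.0362630
p(0.3568990) = -0.0103859
z_4 = 0.3568990 − (-0.0103859)·(-0.0362630)/(0.0970871) = 0.3530198;  |Δ| = 0.0038792
p(0.3530198) = 0.0000539
z_5 = 0.3530198 − 0.0000539·(-0.0038792)/(0.0104398) = 0.3530398;  |Δ| = 0.0000200
|z_5 − z_4| = 0.0000200 < 0.001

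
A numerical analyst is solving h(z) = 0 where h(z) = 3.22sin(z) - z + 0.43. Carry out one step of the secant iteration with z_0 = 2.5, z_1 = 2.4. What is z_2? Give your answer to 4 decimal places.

2.4589

h(2.5) = -0.142920, h(2.4) = 0.204991
z_2 = 2.400000 − 0.204991·(2.400000 − 2.500000) / (0.204991 − (-0.142920)) = 2.400000 − (-0.020499)/(0.347911) = 2.458921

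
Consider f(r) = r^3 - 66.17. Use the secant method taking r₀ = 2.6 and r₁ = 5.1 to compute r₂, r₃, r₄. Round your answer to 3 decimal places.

3.656, 3.954, 4.054

f(2.6) = -48.59400, f(5.1) = 66.48100
r₂ = 5.10000 − 66.48100·(5.10000 − 2.60000) / (66.48100 − (-48.59400)) = 5.10000 − (166.20250)/(115.07500) = 3.65570
f(3.65570) = -17.31459
r₃ = 3.65570 − (-17.31459)·(3.65570 − 5.10000) / (-17.31459 − 66.48100) = 3.65570 − (25.00742)/(-83.79559) = 3.95414
f(3.95414) = -4.34631
r₄ = 3.95414 − (-4.34631)·(3.95414 − 3.65570) / (-4.34631 − (-17.31459)) = 3.95414 − (-1.29708)/(12.96828) = 4.05416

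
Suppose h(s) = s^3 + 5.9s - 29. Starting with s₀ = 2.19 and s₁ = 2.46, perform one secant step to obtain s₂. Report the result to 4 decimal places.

h(2.19) = -5.575541, h(2.46) = 0.400936
s₂ = 2.460000 − 0.400936·(2.460000 − 2.190000) / (0.400936 − (-5.575541)) = 2.460000 − (0.108253)/(5.976477) = 2.441887

2.4419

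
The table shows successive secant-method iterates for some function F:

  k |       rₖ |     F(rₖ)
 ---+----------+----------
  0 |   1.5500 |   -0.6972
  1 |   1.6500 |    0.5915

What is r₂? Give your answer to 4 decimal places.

1.6041

r₂ = 1.6500 − 0.5915·(1.6500 − 1.5500) / (0.5915 − (-0.6972))
   = 1.6500 − (0.059150)/(1.288700) = 1.604101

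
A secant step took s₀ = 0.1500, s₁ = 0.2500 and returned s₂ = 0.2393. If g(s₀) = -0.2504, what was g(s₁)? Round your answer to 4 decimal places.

The secant line through (0.1500, -0.2504) and (0.2500, g(s₁)) crosses zero at s₂ = 0.2393.
So (0.1500, -0.2504), (0.2500, g(s₁)), (0.2393, 0) are collinear:
g(s₁) = -0.2504 · (0.2500 − 0.2393) / (0.1500 − 0.2393) = -0.2504 · (0.010700)/(-0.089300) = 0.030003

0.0300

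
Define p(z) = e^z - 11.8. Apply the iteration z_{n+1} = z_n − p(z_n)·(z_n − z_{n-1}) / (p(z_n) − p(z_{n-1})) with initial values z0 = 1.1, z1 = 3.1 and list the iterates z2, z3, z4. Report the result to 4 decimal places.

2.0165, 2.3329, 2.5018

p(1.1) = -8.795834, p(3.1) = 10.397951
z2 = 3.100000 − 10.397951·(3.100000 − 1.100000) / (10.397951 − (-8.795834)) = 3.100000 − (20.795903)/(19.193785) = 2.016529
p(2.016529) = -4.287792
z3 = 2.016529 − (-4.287792)·(2.016529 − 3.100000) / (-4.287792 − 10.397951) = 2.016529 − (4.645697)/(-14.685744) = 2.332870
p(2.332870) = -1.492519
z4 = 2.332870 − (-1.492519)·(2.332870 − 2.016529) / (-1.492519 − (-4.287792)) = 2.332870 − (-0.472144)/(2.795274) = 2.501778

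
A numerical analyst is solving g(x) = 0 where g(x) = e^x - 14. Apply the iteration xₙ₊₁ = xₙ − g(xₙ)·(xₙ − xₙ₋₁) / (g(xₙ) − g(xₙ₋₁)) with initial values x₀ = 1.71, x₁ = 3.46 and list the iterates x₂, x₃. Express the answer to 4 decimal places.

2.2739, 2.5038

g(1.71) = -8.471039, g(3.46) = 17.816977
x₂ = 3.460000 − 17.816977·(3.460000 − 1.710000) / (17.816977 − (-8.471039)) = 3.460000 − (31.179709)/(26.288015) = 2.273919
g(2.273919) = -4.282589
x₃ = 2.273919 − (-4.282589)·(2.273919 − 3.460000) / (-4.282589 − 17.816977) = 2.273919 − (5.079496)/(-22.099565) = 2.503765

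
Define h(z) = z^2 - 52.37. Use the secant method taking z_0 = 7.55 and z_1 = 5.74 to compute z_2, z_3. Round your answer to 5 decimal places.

h(7.55) = 4.6325000, h(5.74) = -19.4224000
z_2 = 5.7400000 − (-19.4224000)·(5.7400000 − 7.5500000) / (-19.4224000 − 4.6325000) = 5.7400000 − (35.1545440)/(-24.0549000) = 7.2014296
h(7.2014296) = -0.5094110
z_3 = 7.2014296 − (-0.5094110)·(7.2014296 − 5.7400000) / (-0.5094110 − (-19.4224000)) = 7.2014296 − (-0.7444684)/(18.9129890) = 7.2407925

7.20143, 7.24079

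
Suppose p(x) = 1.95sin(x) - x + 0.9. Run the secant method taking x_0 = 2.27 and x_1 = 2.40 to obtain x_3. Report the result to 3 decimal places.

p(2.27) = 0.12244, p(2.40) = -0.18285
x_2 = 2.40000 − (-0.18285)·(2.40000 − 2.27000) / (-0.18285 − 0.12244) = 2.40000 − (-0.02377)/(-0.30529) = 2.32214
p(2.32214) = 0.00287
x_3 = 2.32214 − 0.00287·(2.32214 − 2.40000) / (0.00287 − (-0.18285)) = 2.32214 − (-0.00022)/(0.18571) = 2.32334

2.323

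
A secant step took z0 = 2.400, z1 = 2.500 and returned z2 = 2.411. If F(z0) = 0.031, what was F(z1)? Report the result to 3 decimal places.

The secant line through (2.400, 0.031) and (2.500, F(z1)) crosses zero at z2 = 2.411.
So (2.400, 0.031), (2.500, F(z1)), (2.411, 0) are collinear:
F(z1) = 0.031 · (2.500 − 2.411) / (2.400 − 2.411) = 0.031 · (0.08900)/(-0.01100) = -0.25082

-0.251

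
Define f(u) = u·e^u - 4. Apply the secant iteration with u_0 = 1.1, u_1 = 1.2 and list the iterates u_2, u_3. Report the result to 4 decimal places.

1.2023, 1.2022

f(1.1) = -0.695417, f(1.2) = -0.015860
u_2 = 1.200000 − (-0.015860)·(1.200000 − 1.100000) / (-0.015860 − (-0.695417)) = 1.200000 − (-0.001586)/(0.679558) = 1.202334
f(1.202334) = 0.001216
u_3 = 1.202334 − 0.001216·(1.202334 − 1.200000) / (0.001216 − (-0.015860)) = 1.202334 − (0.000003)/(0.017076) = 1.202168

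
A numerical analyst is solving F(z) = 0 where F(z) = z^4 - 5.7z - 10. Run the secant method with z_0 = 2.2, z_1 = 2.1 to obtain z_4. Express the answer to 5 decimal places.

F(2.2) = 0.8856000, F(2.1) = -2.5219000
z_2 = 2.1000000 − (-2.5219000)·(2.1000000 − 2.2000000) / (-2.5219000 − 0.8856000) = 2.1000000 − (0.2521900)/(-3.4075000) = 2.1740103
F(2.1740103) = -0.0537516
z_3 = 2.1740103 − (-0.0537516)·(2.1740103 − 2.1000000) / (-0.0537516 − (-2.5219000)) = 2.1740103 − (-0.0039782)/(2.4681484) = 2.1756221
F(2.1756221) = 0.0033804
z_4 = 2.1756221 − 0.0033804·(2.1756221 − 2.1740103) / (0.0033804 − (-0.0537516)) = 2.1756221 − (0.0000054)/(0.0571320) = 2.1755267

2.17553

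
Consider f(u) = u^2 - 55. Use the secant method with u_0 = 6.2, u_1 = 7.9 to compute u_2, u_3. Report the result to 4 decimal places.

f(6.2) = -16.560000, f(7.9) = 7.410000
u_2 = 7.900000 − 7.410000·(7.900000 − 6.200000) / (7.410000 − (-16.560000)) = 7.900000 − (12.597000)/(23.970000) = 7.374468
f(7.374468) = -0.617220
u_3 = 7.374468 − (-0.617220)·(7.374468 − 7.900000) / (-0.617220 − 7.410000) = 7.374468 − (0.324369)/(-8.027220) = 7.414877

7.3745, 7.4149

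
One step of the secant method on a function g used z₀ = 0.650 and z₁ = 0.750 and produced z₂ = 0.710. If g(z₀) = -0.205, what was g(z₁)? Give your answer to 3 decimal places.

The secant line through (0.650, -0.205) and (0.750, g(z₁)) crosses zero at z₂ = 0.710.
So (0.650, -0.205), (0.750, g(z₁)), (0.710, 0) are collinear:
g(z₁) = -0.205 · (0.750 − 0.710) / (0.650 − 0.710) = -0.205 · (0.04000)/(-0.06000) = 0.13667

0.137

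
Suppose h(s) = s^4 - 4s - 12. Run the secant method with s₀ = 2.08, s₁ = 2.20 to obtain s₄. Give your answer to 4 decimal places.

h(2.08) = -1.602263, h(2.20) = 2.625600
s₂ = 2.200000 − 2.625600·(2.200000 − 2.080000) / (2.625600 − (-1.602263)) = 2.200000 − (0.315072)/(4.227863) = 2.125477
h(2.125477) = -0.092716
s₃ = 2.125477 − (-0.092716)·(2.125477 − 2.200000) / (-0.092716 − 2.625600) = 2.125477 − (0.006909)/(-2.718316) = 2.128019
h(2.128019) = -0.005080
s₄ = 2.128019 − (-0.005080)·(2.128019 − 2.125477) / (-0.005080 − (-0.092716)) = 2.128019 − (-0.000013)/(0.087635) = 2.128166

2.1282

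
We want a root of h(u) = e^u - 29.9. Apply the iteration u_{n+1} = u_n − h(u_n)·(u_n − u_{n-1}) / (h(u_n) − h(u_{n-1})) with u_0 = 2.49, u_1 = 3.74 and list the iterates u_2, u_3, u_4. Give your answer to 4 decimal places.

h(2.49) = -17.838724, h(3.74) = 12.197990
u_2 = 3.740000 − 12.197990·(3.740000 − 2.490000) / (12.197990 − (-17.838724)) = 3.740000 − (15.247488)/(30.036714) = 3.232372
h(3.232372) = -4.560317
u_3 = 3.232372 − (-4.560317)·(3.232372 − 3.740000) / (-4.560317 − 12.197990) = 3.232372 − (2.314946)/(-16.758308) = 3.370509
h(3.370509) = -0.806671
u_4 = 3.370509 − (-0.806671)·(3.370509 − 3.232372) / (-0.806671 − (-4.560317)) = 3.370509 − (-0.111431)/(3.753646) = 3.400195

3.2324, 3.3705, 3.4002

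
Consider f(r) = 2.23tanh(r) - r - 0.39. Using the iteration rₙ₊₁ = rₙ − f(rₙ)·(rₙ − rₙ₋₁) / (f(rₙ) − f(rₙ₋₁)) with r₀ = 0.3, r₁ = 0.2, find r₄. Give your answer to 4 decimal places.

0.3397

f(0.3) = -0.040373, f(0.2) = -0.149853
r₂ = 0.200000 − (-0.149853)·(0.200000 − 0.300000) / (-0.149853 − (-0.040373)) = 0.200000 − (0.014985)/(-0.109480) = 0.336877
f(0.336877) = -0.002826
r₃ = 0.336877 − (-0.002826)·(0.336877 − 0.200000) / (-0.002826 − (-0.149853)) = 0.336877 − (-0.000387)/(0.147027) = 0.339508
f(0.339508) = -0.000213
r₄ = 0.339508 − (-0.000213)·(0.339508 − 0.336877) / (-0.000213 − (-0.002826)) = 0.339508 − (-0.000001)/(0.002613) = 0.339723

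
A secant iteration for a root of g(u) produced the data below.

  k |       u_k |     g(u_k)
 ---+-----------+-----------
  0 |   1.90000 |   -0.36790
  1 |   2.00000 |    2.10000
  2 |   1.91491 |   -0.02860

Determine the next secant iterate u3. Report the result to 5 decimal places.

u3 = 1.91491 − (-0.02860)·(1.91491 − 2.00000) / (-0.02860 − 2.10000)
   = 1.91491 − (0.0024336)/(-2.1286000) = 1.9160533

1.91605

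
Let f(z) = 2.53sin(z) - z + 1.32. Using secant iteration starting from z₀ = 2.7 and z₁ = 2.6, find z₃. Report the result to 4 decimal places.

f(2.7) = -0.298729, f(2.6) = 0.024218
z₂ = 2.600000 − 0.024218·(2.600000 − 2.700000) / (0.024218 − (-0.298729)) = 2.600000 − (-0.002422)/(0.322947) = 2.607499
f(2.607499) = 0.000425
z₃ = 2.607499 − 0.000425·(2.607499 − 2.600000) / (0.000425 − 0.024218) = 2.607499 − (0.000003)/(-0.023793) = 2.607633

2.6076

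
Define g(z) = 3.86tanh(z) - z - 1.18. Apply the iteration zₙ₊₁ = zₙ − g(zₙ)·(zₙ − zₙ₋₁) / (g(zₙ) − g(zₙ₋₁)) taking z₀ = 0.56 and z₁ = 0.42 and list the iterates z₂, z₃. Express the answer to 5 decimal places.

g(0.56) = 0.2207929, g(0.42) = -0.0678485
z₂ = 0.4200000 − (-0.0678485)·(0.4200000 − 0.5600000) / (-0.0678485 − 0.2207929) = 0.4200000 − (0.0094988)/(-0.2886414) = 0.4529086
g(0.4529086) = 0.0048391
z₃ = 0.4529086 − 0.0048391·(0.4529086 − 0.4200000) / (0.0048391 − (-0.0678485)) = 0.4529086 − (0.0001592)/(0.0726876) = 0.4507178

0.45291, 0.45072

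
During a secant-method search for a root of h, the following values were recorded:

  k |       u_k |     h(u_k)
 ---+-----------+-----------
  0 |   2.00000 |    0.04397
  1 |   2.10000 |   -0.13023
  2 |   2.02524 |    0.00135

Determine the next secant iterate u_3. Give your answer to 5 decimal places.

2.02601

u_3 = 2.02524 − 0.00135·(2.02524 − 2.10000) / (0.00135 − (-0.13023))
   = 2.02524 − (-0.0001009)/(0.1315800) = 2.0260070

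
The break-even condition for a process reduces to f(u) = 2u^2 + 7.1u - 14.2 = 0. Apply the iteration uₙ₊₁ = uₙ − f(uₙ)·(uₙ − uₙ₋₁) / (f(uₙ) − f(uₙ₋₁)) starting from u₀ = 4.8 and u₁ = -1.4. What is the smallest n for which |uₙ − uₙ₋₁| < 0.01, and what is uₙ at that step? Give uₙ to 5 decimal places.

f(4.8) = 65.9600000, f(-1.4) = -20.2200000
u₂ = -1.4000000 − (-20.2200000)·(-6.2000000)/(-86.1800000) = 0.0546763;  |Δ| = 1.4546763
f(0.0546763) = -13.8058196
u₃ = 0.0546763 − (-13.8058196)·(1.4546763)/(6.4141804) = 3.1857073;  |Δ| = 3.1310310
f(3.1857073) = 28.7159837
u₄ = 3.1857073 − 28.7159837·(3.1310310)/(42.5218033) = 1.0712477;  |Δ| = 2.1144596
f(1.0712477) = -4.2989984
u₅ = 1.0712477 − (-4.2989984)·(-2.1144596)/(-33.0149821) = 1.3465790;  |Δ| = 0.2753313
f(1.3465790) = -1.0127392
u₆ = 1.3465790 − (-1.0127392)·(0.2753313)/(3.2862592) = 1.4314289;  |Δ| = 0.0848499
f(1.4314289) = 0.0611227
u₇ = 1.4314289 − 0.0611227·(0.0848499)/(1.0738619) = 1.4265994;  |Δ| = 0.0048295
|u₇ − u₆| = 0.0048295 < 0.01

n = 7, uₙ = 1.42660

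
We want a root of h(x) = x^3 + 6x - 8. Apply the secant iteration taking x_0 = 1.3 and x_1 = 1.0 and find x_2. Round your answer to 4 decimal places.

h(1.3) = 1.997000, h(1.0) = -1.000000
x_2 = 1.000000 − (-1.000000)·(1.000000 − 1.300000) / (-1.000000 − 1.997000) = 1.000000 − (0.300000)/(-2.997000) = 1.100100

1.1001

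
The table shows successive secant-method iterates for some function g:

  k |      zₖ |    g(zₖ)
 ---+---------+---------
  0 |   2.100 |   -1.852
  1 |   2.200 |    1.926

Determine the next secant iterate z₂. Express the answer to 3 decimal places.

2.149

z₂ = 2.200 − 1.926·(2.200 − 2.100) / (1.926 − (-1.852))
   = 2.200 − (0.19260)/(3.77800) = 2.14902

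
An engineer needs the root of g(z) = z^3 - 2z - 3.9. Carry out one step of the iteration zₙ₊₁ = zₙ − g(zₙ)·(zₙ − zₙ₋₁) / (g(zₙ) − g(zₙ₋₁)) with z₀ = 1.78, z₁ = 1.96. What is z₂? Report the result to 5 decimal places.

1.99418

g(1.78) = -1.8202480, g(1.96) = -0.2904640
z₂ = 1.9600000 − (-0.2904640)·(1.9600000 − 1.7800000) / (-0.2904640 − (-1.8202480)) = 1.9600000 − (-0.0522835)/(1.5297840) = 1.9941771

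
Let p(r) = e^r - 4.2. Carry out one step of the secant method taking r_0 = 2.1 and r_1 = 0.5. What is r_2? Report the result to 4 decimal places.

1.1263

p(2.1) = 3.966170, p(0.5) = -2.551279
r_2 = 0.500000 − (-2.551279)·(0.500000 − 2.100000) / (-2.551279 − 3.966170) = 0.500000 − (4.082046)/(-6.517449) = 1.126326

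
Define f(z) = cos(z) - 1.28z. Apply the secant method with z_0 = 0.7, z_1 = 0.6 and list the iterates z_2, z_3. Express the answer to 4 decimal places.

f(0.7) = -0.131158, f(0.6) = 0.057336
z_2 = 0.600000 − 0.057336·(0.600000 − 0.700000) / (0.057336 − (-0.131158)) = 0.600000 − (-0.005734)/(0.188493) = 0.630418
f(0.630418) = 0.000846
z_3 = 0.630418 − 0.000846·(0.630418 − 0.600000) / (0.000846 − 0.057336) = 0.630418 − (0.000026)/(-0.056489) = 0.630874

0.6304, 0.6309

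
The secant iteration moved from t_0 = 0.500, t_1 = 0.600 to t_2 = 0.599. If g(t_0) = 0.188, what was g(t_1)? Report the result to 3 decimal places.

The secant line through (0.500, 0.188) and (0.600, g(t_1)) crosses zero at t_2 = 0.599.
So (0.500, 0.188), (0.600, g(t_1)), (0.599, 0) are collinear:
g(t_1) = 0.188 · (0.600 − 0.599) / (0.500 − 0.599) = 0.188 · (0.00100)/(-0.09900) = -0.00190

-0.002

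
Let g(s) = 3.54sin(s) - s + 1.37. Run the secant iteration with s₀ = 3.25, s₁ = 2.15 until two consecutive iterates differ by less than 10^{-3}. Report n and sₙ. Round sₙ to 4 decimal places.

g(3.25) = -2.263011, g(2.15) = 2.182622
s₂ = 2.150000 − 2.182622·(-1.100000)/(4.445632) = 2.690055;  |Δ| = 0.540055
g(2.690055) = 0.224625
s₃ = 2.690055 − 0.224625·(0.540055)/(-1.957997) = 2.752010;  |Δ| = 0.061956
g(2.752010) = -0.037511
s₄ = 2.752010 − (-0.037511)·(0.061956)/(-0.262136) = 2.743145;  |Δ| = 0.008866
g(2.743145) = 0.000334
s₅ = 2.743145 − 0.000334·(-0.008866)/(0.037846) = 2.743223;  |Δ| = 0.000078
|s₅ − s₄| = 0.000078 < 10^{-3}

n = 5, sₙ = 2.7432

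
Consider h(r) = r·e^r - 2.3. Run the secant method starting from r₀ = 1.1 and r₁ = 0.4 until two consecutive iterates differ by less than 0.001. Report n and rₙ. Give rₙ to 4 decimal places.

h(1.1) = 1.004583, h(0.4) = -1.703270
r₂ = 0.400000 − (-1.703270)·(-0.700000)/(-2.707853) = 0.840308;  |Δ| = 0.440308
h(0.840308) = -0.352939
r₃ = 0.840308 − (-0.352939)·(0.440308)/(1.350331) = 0.955392;  |Δ| = 0.115084
h(0.955392) = 0.183723
r₄ = 0.955392 − 0.183723·(0.115084)/(0.536662) = 0.915994;  |Δ| = 0.039398
h(0.915994) = -0.010696
r₅ = 0.915994 − (-0.010696)·(-0.039398)/(-0.194419) = 0.918161;  |Δ| = 0.002167
h(0.918161) = -0.000300
r₆ = 0.918161 − (-0.000300)·(0.002167)/(0.010396) = 0.918224;  |Δ| = 0.000062
|r₆ − r₅| = 0.000062 < 0.001

n = 6, rₙ = 0.9182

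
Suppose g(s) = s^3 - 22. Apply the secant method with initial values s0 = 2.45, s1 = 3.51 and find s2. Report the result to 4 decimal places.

2.7209

g(2.45) = -7.293875, g(3.51) = 21.243551
s2 = 3.510000 − 21.243551·(3.510000 − 2.450000) / (21.243551 − (-7.293875)) = 3.510000 − (22.518164)/(28.537426) = 2.720925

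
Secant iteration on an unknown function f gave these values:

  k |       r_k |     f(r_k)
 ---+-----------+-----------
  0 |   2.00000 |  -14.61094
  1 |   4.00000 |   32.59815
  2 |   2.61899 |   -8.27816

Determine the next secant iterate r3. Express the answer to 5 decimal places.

2.89867

r3 = 2.61899 − (-8.27816)·(2.61899 − 4.00000) / (-8.27816 − 32.59815)
   = 2.61899 − (11.4322217)/(-40.8763100) = 2.8986684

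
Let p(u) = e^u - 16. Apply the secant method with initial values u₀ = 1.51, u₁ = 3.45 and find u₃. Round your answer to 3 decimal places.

2.634

p(1.51) = -11.47327, p(3.45) = 15.50039
u₂ = 3.45000 − 15.50039·(3.45000 − 1.51000) / (15.50039 − (-11.47327)) = 3.45000 − (30.07076)/(26.97366) = 2.33518
p(2.33518) = -5.66867
u₃ = 2.33518 − (-5.66867)·(2.33518 − 3.45000) / (-5.66867 − 15.50039) = 2.33518 − (6.31955)/(-21.16907) = 2.63371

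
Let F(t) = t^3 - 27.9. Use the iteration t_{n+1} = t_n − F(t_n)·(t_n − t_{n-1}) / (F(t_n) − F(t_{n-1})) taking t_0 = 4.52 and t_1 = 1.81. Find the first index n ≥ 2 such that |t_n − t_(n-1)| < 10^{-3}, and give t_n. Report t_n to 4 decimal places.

n = 7, t_n = 3.0330

F(4.52) = 64.445408, F(1.81) = -21.970259
t_2 = 1.810000 − (-21.970259)·(-2.710000)/(-86.415667) = 2.498989;  |Δ| = 0.688989
F(2.498989) = -12.293958
t_3 = 2.498989 − (-12.293958)·(0.688989)/(9.676301) = 3.374364;  |Δ| = 0.875375
F(3.374364) = 10.521626
t_4 = 3.374364 − 10.521626·(0.875375)/(22.815583) = 2.970676;  |Δ| = 0.403688
F(2.970676) = -1.684031
t_5 = 2.970676 − (-1.684031)·(-0.403688)/(-12.205657) = 3.026373;  |Δ| = 0.055697
F(3.026373) = -0.181638
t_6 = 3.026373 − (-0.181638)·(0.055697)/(1.502393) = 3.033107;  |Δ| = 0.006734
F(3.033107) = 0.003796
t_7 = 3.033107 − 0.003796·(0.006734)/(0.185434) = 3.032969;  |Δ| = 0.000138
|t_7 − t_6| = 0.000138 < 10^{-3}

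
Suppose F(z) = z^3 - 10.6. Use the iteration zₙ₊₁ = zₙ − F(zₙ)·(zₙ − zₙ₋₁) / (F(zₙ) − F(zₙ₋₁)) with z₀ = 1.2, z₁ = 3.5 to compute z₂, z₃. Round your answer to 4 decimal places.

F(1.2) = -8.872000, F(3.5) = 32.275000
z₂ = 3.500000 − 32.275000·(3.500000 − 1.200000) / (32.275000 − (-8.872000)) = 3.500000 − (74.232500)/(41.147000) = 1.695920
F(1.695920) = -5.722293
z₃ = 1.695920 − (-5.722293)·(1.695920 − 3.500000) / (-5.722293 − 32.275000) = 1.695920 − (10.323477)/(-37.997293) = 1.967609

1.6959, 1.9676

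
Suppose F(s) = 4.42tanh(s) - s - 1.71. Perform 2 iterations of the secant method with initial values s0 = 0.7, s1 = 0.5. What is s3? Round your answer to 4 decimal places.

0.5713

F(0.7) = 0.261306, F(0.5) = -0.167442
s2 = 0.500000 − (-0.167442)·(0.500000 − 0.700000) / (-0.167442 − 0.261306) = 0.500000 − (0.033488)/(-0.428748) = 0.578108
F(0.578108) = 0.015988
s3 = 0.578108 − 0.015988·(0.578108 − 0.500000) / (0.015988 − (-0.167442)) = 0.578108 − (0.001249)/(0.183430) = 0.571300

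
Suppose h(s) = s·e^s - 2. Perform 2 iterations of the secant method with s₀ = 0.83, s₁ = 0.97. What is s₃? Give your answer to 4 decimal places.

0.8524

h(0.83) = -0.096545, h(0.97) = 0.558806
s₂ = 0.970000 − 0.558806·(0.970000 − 0.830000) / (0.558806 − (-0.096545)) = 0.970000 − (0.078233)/(0.655352) = 0.850625
h(0.850625) = -0.008595
s₃ = 0.850625 − (-0.008595)·(0.850625 − 0.970000) / (-0.008595 − 0.558806) = 0.850625 − (0.001026)/(-0.567402) = 0.852433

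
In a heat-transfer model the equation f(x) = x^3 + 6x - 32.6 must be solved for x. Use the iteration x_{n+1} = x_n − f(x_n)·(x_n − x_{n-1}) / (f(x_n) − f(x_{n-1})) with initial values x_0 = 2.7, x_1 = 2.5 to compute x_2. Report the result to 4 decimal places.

2.5751

f(2.7) = 3.283000, f(2.5) = -1.975000
x_2 = 2.500000 − (-1.975000)·(2.500000 − 2.700000) / (-1.975000 − 3.283000) = 2.500000 − (0.395000)/(-5.258000) = 2.575124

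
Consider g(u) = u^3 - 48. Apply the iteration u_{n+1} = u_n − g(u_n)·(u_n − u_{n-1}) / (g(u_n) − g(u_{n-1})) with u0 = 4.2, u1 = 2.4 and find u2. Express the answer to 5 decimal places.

3.42079

g(4.2) = 26.0880000, g(2.4) = -34.1760000
u2 = 2.4000000 − (-34.1760000)·(2.4000000 − 4.2000000) / (-34.1760000 − 26.0880000) = 2.4000000 − (61.5168000)/(-60.2640000) = 3.4207885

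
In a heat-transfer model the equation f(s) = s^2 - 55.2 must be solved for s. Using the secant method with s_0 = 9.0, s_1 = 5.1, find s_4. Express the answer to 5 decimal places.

f(9.0) = 25.8000000, f(5.1) = -29.1900000
s_2 = 5.1000000 − (-29.1900000)·(5.1000000 − 9.0000000) / (-29.1900000 − 25.8000000) = 5.1000000 − (113.8410000)/(-54.9900000) = 7.1702128
f(7.1702128) = -3.7880489
s_3 = 7.1702128 − (-3.7880489)·(7.1702128 − 5.1000000) / (-3.7880489 − (-29.1900000)) = 7.1702128 − (-7.8420672)/(25.4019511) = 7.4789319
f(7.4789319) = 0.7344217
s_4 = 7.4789319 − 0.7344217·(7.4789319 − 7.1702128) / (0.7344217 − (-3.7880489)) = 7.4789319 − (0.2267300)/(4.5224706) = 7.4287978

7.42880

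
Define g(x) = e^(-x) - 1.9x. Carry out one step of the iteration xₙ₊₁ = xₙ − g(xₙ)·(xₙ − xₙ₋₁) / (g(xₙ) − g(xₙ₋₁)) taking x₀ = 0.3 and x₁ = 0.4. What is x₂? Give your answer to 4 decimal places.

g(0.3) = 0.170818, g(0.4) = -0.089680
x₂ = 0.400000 − (-0.089680)·(0.400000 − 0.300000) / (-0.089680 − 0.170818) = 0.400000 − (-0.008968)/(-0.260498) = 0.365574

0.3656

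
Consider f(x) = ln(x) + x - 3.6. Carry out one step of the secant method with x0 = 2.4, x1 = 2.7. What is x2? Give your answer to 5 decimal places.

f(2.4) = -0.3245313, f(2.7) = 0.0932518
x2 = 2.7000000 − 0.0932518·(2.7000000 − 2.4000000) / (0.0932518 − (-0.3245313)) = 2.7000000 − (0.0279755)/(0.4177830) = 2.6330381

2.63304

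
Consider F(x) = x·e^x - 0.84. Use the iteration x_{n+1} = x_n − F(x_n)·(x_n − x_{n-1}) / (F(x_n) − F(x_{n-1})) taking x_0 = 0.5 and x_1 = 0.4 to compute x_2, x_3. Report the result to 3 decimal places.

0.507, 0.506

F(0.5) = -0.01564, F(0.4) = -0.24327
x_2 = 0.40000 − (-0.24327)·(0.40000 − 0.50000) / (-0.24327 − (-0.01564)) = 0.40000 − (0.02433)/(-0.22763) = 0.50687
F(0.50687) = 0.00145
x_3 = 0.50687 − 0.00145·(0.50687 − 0.40000) / (0.00145 − (-0.24327)) = 0.50687 − (0.00015)/(0.24472) = 0.50624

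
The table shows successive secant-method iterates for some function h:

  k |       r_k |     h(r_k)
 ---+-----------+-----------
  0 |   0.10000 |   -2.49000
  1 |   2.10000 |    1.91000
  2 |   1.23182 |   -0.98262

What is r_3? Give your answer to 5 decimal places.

1.52674

r_3 = 1.23182 − (-0.98262)·(1.23182 − 2.10000) / (-0.98262 − 1.91000)
   = 1.23182 − (0.8530910)/(-2.8926200) = 1.5267398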